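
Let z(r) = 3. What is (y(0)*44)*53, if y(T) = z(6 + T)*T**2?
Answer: 0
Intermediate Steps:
y(T) = 3*T**2
(y(0)*44)*53 = ((3*0**2)*44)*53 = ((3*0)*44)*53 = (0*44)*53 = 0*53 = 0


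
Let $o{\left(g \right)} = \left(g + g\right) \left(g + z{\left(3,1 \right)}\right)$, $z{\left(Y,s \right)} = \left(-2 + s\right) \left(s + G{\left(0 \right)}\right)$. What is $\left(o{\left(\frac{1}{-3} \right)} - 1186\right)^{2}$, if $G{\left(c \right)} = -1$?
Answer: $\frac{113891584}{81} \approx 1.4061 \cdot 10^{6}$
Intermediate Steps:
$z{\left(Y,s \right)} = \left(-1 + s\right) \left(-2 + s\right)$ ($z{\left(Y,s \right)} = \left(-2 + s\right) \left(s - 1\right) = \left(-2 + s\right) \left(-1 + s\right) = \left(-1 + s\right) \left(-2 + s\right)$)
$o{\left(g \right)} = 2 g^{2}$ ($o{\left(g \right)} = \left(g + g\right) \left(g + \left(2 + 1^{2} - 3\right)\right) = 2 g \left(g + \left(2 + 1 - 3\right)\right) = 2 g \left(g + 0\right) = 2 g g = 2 g^{2}$)
$\left(o{\left(\frac{1}{-3} \right)} - 1186\right)^{2} = \left(2 \left(\frac{1}{-3}\right)^{2} - 1186\right)^{2} = \left(2 \left(- \frac{1}{3}\right)^{2} - 1186\right)^{2} = \left(2 \cdot \frac{1}{9} - 1186\right)^{2} = \left(\frac{2}{9} - 1186\right)^{2} = \left(- \frac{10672}{9}\right)^{2} = \frac{113891584}{81}$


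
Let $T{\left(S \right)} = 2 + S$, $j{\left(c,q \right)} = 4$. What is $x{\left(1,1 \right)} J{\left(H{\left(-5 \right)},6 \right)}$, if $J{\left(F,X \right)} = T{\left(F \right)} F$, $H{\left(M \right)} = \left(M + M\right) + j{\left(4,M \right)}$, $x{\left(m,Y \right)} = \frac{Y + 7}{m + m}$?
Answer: $96$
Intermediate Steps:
$x{\left(m,Y \right)} = \frac{7 + Y}{2 m}$
$H{\left(M \right)} = 4 + 2 M$ ($H{\left(M \right)} = \left(M + M\right) + 4 = 2 M + 4 = 4 + 2 M$)
$J{\left(F,X \right)} = F \left(2 + F\right)$ ($J{\left(F,X \right)} = \left(2 + F\right) F = F \left(2 + F\right)$)
$x{\left(1,1 \right)} J{\left(H{\left(-5 \right)},6 \right)} = \frac{7 + 1}{2 \cdot 1} \left(4 + 2 \left(-5\right)\right) \left(2 + \left(4 + 2 \left(-5\right)\right)\right) = \frac{1}{2} \cdot 1 \cdot 8 \left(4 - 10\right) \left(2 + \left(4 - 10\right)\right) = 4 \left(- 6 \left(2 - 6\right)\right) = 4 \left(\left(-6\right) \left(-4\right)\right) = 4 \cdot 24 = 96$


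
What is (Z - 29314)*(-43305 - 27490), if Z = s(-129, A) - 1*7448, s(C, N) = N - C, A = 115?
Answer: 2585291810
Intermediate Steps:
Z = -7204 (Z = (115 - 1*(-129)) - 1*7448 = (115 + 129) - 7448 = 244 - 7448 = -7204)
(Z - 29314)*(-43305 - 27490) = (-7204 - 29314)*(-43305 - 27490) = -36518*(-70795) = 2585291810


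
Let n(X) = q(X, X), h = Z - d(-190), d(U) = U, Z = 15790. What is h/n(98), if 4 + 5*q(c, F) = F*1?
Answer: 850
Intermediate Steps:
h = 15980 (h = 15790 - 1*(-190) = 15790 + 190 = 15980)
q(c, F) = -⅘ + F/5 (q(c, F) = -⅘ + (F*1)/5 = -⅘ + F/5)
n(X) = -⅘ + X/5
h/n(98) = 15980/(-⅘ + (⅕)*98) = 15980/(-⅘ + 98/5) = 15980/(94/5) = 15980*(5/94) = 850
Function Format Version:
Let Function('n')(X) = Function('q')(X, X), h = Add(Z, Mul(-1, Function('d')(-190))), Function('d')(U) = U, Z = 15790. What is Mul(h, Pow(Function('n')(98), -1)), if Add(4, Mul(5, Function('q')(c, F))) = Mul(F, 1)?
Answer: 850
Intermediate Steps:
h = 15980 (h = Add(15790, Mul(-1, -190)) = Add(15790, 190) = 15980)
Function('q')(c, F) = Add(Rational(-4, 5), Mul(Rational(1, 5), F)) (Function('q')(c, F) = Add(Rational(-4, 5), Mul(Rational(1, 5), Mul(F, 1))) = Add(Rational(-4, 5), Mul(Rational(1, 5), F)))
Function('n')(X) = Add(Rational(-4, 5), Mul(Rational(1, 5), X))
Mul(h, Pow(Function('n')(98), -1)) = Mul(15980, Pow(Add(Rational(-4, 5), Mul(Rational(1, 5), 98)), -1)) = Mul(15980, Pow(Add(Rational(-4, 5), Rational(98, 5)), -1)) = Mul(15980, Pow(Rational(94, 5), -1)) = Mul(15980, Rational(5, 94)) = 850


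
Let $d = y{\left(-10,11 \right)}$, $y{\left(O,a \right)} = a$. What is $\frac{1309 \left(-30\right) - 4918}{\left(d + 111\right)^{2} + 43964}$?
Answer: $- \frac{11047}{14712} \approx -0.75088$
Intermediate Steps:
$d = 11$
$\frac{1309 \left(-30\right) - 4918}{\left(d + 111\right)^{2} + 43964} = \frac{1309 \left(-30\right) - 4918}{\left(11 + 111\right)^{2} + 43964} = \frac{-39270 - 4918}{122^{2} + 43964} = - \frac{44188}{14884 + 43964} = - \frac{44188}{58848} = \left(-44188\right) \frac{1}{58848} = - \frac{11047}{14712}$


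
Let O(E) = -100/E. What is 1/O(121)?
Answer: -121/100 ≈ -1.2100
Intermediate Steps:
1/O(121) = 1/(-100/121) = -121/100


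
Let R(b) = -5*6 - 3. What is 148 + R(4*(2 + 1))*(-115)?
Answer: 3943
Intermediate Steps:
R(b) = -33 (R(b) = -30 - 3 = -33)
148 + R(4*(2 + 1))*(-115) = 148 - 33*(-115) = 148 + 3795 = 3943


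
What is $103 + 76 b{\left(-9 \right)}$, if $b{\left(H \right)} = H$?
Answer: $-581$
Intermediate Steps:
$103 + 76 b{\left(-9 \right)} = 103 + 76 \left(-9\right) = 103 - 684 = -581$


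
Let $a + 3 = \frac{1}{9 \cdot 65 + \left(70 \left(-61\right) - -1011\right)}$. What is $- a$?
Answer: $\frac{8023}{2674} \approx 3.0004$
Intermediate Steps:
$a = - \frac{8023}{2674}$ ($a = -3 + \frac{1}{9 \cdot 65 + \left(70 \left(-61\right) - -1011\right)} = -3 + \frac{1}{585 + \left(-4270 + 1011\right)} = -3 + \frac{1}{585 - 3259} = -3 + \frac{1}{-2674} = -3 - \frac{1}{2674} = - \frac{8023}{2674} \approx -3.0004$)
$- a = \left(-1\right) \left(- \frac{8023}{2674}\right) = \frac{8023}{2674}$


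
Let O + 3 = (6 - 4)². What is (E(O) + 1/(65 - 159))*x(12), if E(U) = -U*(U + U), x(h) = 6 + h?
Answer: -1701/47 ≈ -36.191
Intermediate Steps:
O = 1 (O = -3 + (6 - 4)² = -3 + 2² = -3 + 4 = 1)
E(U) = -2*U² (E(U) = -U*2*U = -2*U²)
(E(O) + 1/(65 - 159))*x(12) = (-2*1² + 1/(65 - 159))*(6 + 12) = (-2*1 + 1/(-94))*18 = (-2 - 1/94)*18 = -189/94*18 = -1701/47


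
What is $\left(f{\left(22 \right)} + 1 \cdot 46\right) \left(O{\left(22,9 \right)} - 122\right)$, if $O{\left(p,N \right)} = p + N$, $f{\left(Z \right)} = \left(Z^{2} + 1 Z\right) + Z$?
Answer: $-52234$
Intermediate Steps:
$f{\left(Z \right)} = Z^{2} + 2 Z$ ($f{\left(Z \right)} = \left(Z^{2} + Z\right) + Z = \left(Z + Z^{2}\right) + Z = Z^{2} + 2 Z$)
$O{\left(p,N \right)} = N + p$
$\left(f{\left(22 \right)} + 1 \cdot 46\right) \left(O{\left(22,9 \right)} - 122\right) = \left(22 \left(2 + 22\right) + 1 \cdot 46\right) \left(\left(9 + 22\right) - 122\right) = \left(22 \cdot 24 + 46\right) \left(31 - 122\right) = \left(528 + 46\right) \left(-91\right) = 574 \left(-91\right) = -52234$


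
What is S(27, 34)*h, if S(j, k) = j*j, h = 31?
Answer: 22599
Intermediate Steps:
S(j, k) = j**2
S(27, 34)*h = 27**2*31 = 729*31 = 22599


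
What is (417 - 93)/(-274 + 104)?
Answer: -162/85 ≈ -1.9059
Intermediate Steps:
(417 - 93)/(-274 + 104) = 324/(-170) = 324*(-1/170) = -162/85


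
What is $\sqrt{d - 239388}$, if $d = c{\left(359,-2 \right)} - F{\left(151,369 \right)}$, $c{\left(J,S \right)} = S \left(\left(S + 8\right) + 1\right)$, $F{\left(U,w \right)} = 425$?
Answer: $i \sqrt{239827} \approx 489.72 i$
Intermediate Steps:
$c{\left(J,S \right)} = S \left(9 + S\right)$ ($c{\left(J,S \right)} = S \left(\left(8 + S\right) + 1\right) = S \left(9 + S\right)$)
$d = -439$ ($d = - 2 \left(9 - 2\right) - 425 = \left(-2\right) 7 - 425 = -14 - 425 = -439$)
$\sqrt{d - 239388} = \sqrt{-439 - 239388} = \sqrt{-239827} = i \sqrt{239827}$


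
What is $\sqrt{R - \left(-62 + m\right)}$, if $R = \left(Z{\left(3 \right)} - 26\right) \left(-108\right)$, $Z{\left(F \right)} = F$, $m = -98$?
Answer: $2 \sqrt{661} \approx 51.42$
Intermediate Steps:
$R = 2484$ ($R = \left(3 - 26\right) \left(-108\right) = \left(-23\right) \left(-108\right) = 2484$)
$\sqrt{R - \left(-62 + m\right)} = \sqrt{2484 + \left(62 - -98\right)} = \sqrt{2484 + \left(62 + 98\right)} = \sqrt{2484 + 160} = \sqrt{2644} = 2 \sqrt{661}$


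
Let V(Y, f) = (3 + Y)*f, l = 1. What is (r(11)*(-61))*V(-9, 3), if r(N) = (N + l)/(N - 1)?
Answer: 6588/5 ≈ 1317.6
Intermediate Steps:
V(Y, f) = f*(3 + Y)
r(N) = (1 + N)/(-1 + N) (r(N) = (N + 1)/(N - 1) = (1 + N)/(-1 + N))
(r(11)*(-61))*V(-9, 3) = (((1 + 11)/(-1 + 11))*(-61))*(3*(3 - 9)) = ((12/10)*(-61))*(3*(-6)) = (((⅒)*12)*(-61))*(-18) = ((6/5)*(-61))*(-18) = -366/5*(-18) = 6588/5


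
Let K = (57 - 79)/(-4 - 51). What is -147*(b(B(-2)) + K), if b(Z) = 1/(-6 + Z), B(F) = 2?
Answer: -441/20 ≈ -22.050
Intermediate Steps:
K = ⅖ (K = -22/(-55) = -22*(-1/55) = ⅖ ≈ 0.40000)
-147*(b(B(-2)) + K) = -147*(1/(-6 + 2) + ⅖) = -147*(1/(-4) + ⅖) = -147*(-¼ + ⅖) = -147*3/20 = -441/20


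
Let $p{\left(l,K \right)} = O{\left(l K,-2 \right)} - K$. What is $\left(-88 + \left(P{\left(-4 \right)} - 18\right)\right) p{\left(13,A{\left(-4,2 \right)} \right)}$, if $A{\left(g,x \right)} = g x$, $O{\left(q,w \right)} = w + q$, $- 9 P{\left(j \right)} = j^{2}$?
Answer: $\frac{95060}{9} \approx 10562.0$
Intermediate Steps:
$P{\left(j \right)} = - \frac{j^{2}}{9}$
$O{\left(q,w \right)} = q + w$
$p{\left(l,K \right)} = -2 - K + K l$ ($p{\left(l,K \right)} = \left(l K - 2\right) - K = \left(K l - 2\right) - K = \left(-2 + K l\right) - K = -2 - K + K l$)
$\left(-88 + \left(P{\left(-4 \right)} - 18\right)\right) p{\left(13,A{\left(-4,2 \right)} \right)} = \left(-88 - \left(18 + \frac{\left(-4\right)^{2}}{9}\right)\right) \left(-2 - \left(-4\right) 2 + \left(-4\right) 2 \cdot 13\right) = \left(-88 - \frac{178}{9}\right) \left(-2 - -8 - 104\right) = \left(-88 - \frac{178}{9}\right) \left(-2 + 8 - 104\right) = \left(-88 - \frac{178}{9}\right) \left(-98\right) = \left(- \frac{970}{9}\right) \left(-98\right) = \frac{95060}{9}$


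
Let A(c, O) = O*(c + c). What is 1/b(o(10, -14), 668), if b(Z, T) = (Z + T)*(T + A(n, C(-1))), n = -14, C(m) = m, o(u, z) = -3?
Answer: 1/462840 ≈ 2.1606e-6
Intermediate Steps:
A(c, O) = 2*O*c (A(c, O) = O*(2*c) = 2*O*c)
b(Z, T) = (28 + T)*(T + Z) (b(Z, T) = (Z + T)*(T + 2*(-1)*(-14)) = (T + Z)*(T + 28) = (T + Z)*(28 + T) = (28 + T)*(T + Z))
1/b(o(10, -14), 668) = 1/(668² + 28*668 + 28*(-3) + 668*(-3)) = 1/(446224 + 18704 - 84 - 2004) = 1/462840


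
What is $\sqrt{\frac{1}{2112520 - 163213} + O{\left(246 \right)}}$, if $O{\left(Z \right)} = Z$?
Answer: $\frac{\sqrt{934750255890561}}{1949307} \approx 15.684$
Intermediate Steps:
$\sqrt{\frac{1}{2112520 - 163213} + O{\left(246 \right)}} = \sqrt{\frac{1}{2112520 - 163213} + 246} = \sqrt{\frac{1}{1949307} + 246} = \sqrt{\frac{479529523}{1949307}} = \frac{\sqrt{934750255890561}}{1949307}$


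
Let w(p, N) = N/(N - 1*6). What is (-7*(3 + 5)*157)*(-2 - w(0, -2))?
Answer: 19782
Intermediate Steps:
w(p, N) = N/(-6 + N) (w(p, N) = N/(N - 6) = N/(-6 + N))
(-7*(3 + 5)*157)*(-2 - w(0, -2)) = (-7*(3 + 5)*157)*(-2 - (-2)/(-6 - 2)) = (-7*8*157)*(-2 - (-2)/(-8)) = (-56*157)*(-2 - (-2)*(-1)/8) = -8792*(-2 - 1*1/4) = -8792*(-2 - 1/4) = -8792*(-9/4) = 19782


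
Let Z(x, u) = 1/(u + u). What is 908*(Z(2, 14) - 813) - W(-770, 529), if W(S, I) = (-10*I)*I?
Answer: 14421669/7 ≈ 2.0602e+6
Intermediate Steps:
W(S, I) = -10*I**2
Z(x, u) = 1/(2*u)
908*(Z(2, 14) - 813) - W(-770, 529) = 908*((1/2)/14 - 813) - (-10)*529**2 = 908*((1/2)*(1/14) - 813) - (-10)*279841 = 908*(1/28 - 813) - 1*(-2798410) = 908*(-22763/28) + 2798410 = -5167201/7 + 2798410 = 14421669/7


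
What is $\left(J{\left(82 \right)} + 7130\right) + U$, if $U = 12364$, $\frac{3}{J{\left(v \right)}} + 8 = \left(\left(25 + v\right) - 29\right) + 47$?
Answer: $\frac{760267}{39} \approx 19494.0$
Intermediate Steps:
$J{\left(v \right)} = \frac{3}{35 + v}$ ($J{\left(v \right)} = \frac{3}{-8 + \left(\left(\left(25 + v\right) - 29\right) + 47\right)} = \frac{3}{-8 + \left(\left(-4 + v\right) + 47\right)} = \frac{3}{-8 + \left(43 + v\right)} = \frac{3}{35 + v}$)
$\left(J{\left(82 \right)} + 7130\right) + U = \left(\frac{3}{35 + 82} + 7130\right) + 12364 = \left(\frac{3}{117} + 7130\right) + 12364 = \left(3 \cdot \frac{1}{117} + 7130\right) + 12364 = \left(\frac{1}{39} + 7130\right) + 12364 = \frac{278071}{39} + 12364 = \frac{760267}{39}$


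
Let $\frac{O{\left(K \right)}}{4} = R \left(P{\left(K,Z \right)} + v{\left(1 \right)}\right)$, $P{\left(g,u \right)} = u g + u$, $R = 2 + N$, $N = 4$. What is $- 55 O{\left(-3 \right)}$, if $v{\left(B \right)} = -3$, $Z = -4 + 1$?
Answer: $-3960$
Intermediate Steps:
$Z = -3$
$R = 6$ ($R = 2 + 4 = 6$)
$P{\left(g,u \right)} = u + g u$ ($P{\left(g,u \right)} = g u + u = u + g u$)
$O{\left(K \right)} = -144 - 72 K$ ($O{\left(K \right)} = 4 \cdot 6 \left(- 3 \left(1 + K\right) - 3\right) = 4 \cdot 6 \left(\left(-3 - 3 K\right) - 3\right) = 4 \cdot 6 \left(-6 - 3 K\right) = 4 \left(-36 - 18 K\right) = -144 - 72 K$)
$- 55 O{\left(-3 \right)} = - 55 \left(-144 - -216\right) = - 55 \left(-144 + 216\right) = \left(-55\right) 72 = -3960$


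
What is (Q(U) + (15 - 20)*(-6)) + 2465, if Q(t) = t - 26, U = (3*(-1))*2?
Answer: 2463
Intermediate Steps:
U = -6 (U = -3*2 = -6)
Q(t) = -26 + t
(Q(U) + (15 - 20)*(-6)) + 2465 = ((-26 - 6) + (15 - 20)*(-6)) + 2465 = (-32 - 5*(-6)) + 2465 = (-32 + 30) + 2465 = -2 + 2465 = 2463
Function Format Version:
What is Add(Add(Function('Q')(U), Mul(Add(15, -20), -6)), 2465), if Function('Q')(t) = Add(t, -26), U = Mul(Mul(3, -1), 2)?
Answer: 2463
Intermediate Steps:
U = -6 (U = Mul(-3, 2) = -6)
Function('Q')(t) = Add(-26, t)
Add(Add(Function('Q')(U), Mul(Add(15, -20), -6)), 2465) = Add(Add(Add(-26, -6), Mul(Add(15, -20), -6)), 2465) = Add(Add(-32, Mul(-5, -6)), 2465) = Add(Add(-32, 30), 2465) = Add(-2, 2465) = 2463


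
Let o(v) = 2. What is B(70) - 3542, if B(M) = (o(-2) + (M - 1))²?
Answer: 1499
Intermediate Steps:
B(M) = (1 + M)² (B(M) = (2 + (M - 1))² = (2 + (-1 + M))² = (1 + M)²)
B(70) - 3542 = (1 + 70)² - 3542 = 71² - 3542 = 5041 - 3542 = 1499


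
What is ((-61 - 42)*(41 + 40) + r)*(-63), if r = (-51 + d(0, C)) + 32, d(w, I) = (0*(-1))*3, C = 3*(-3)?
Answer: 526806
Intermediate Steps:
C = -9
d(w, I) = 0 (d(w, I) = 0*3 = 0)
r = -19 (r = (-51 + 0) + 32 = -51 + 32 = -19)
((-61 - 42)*(41 + 40) + r)*(-63) = ((-61 - 42)*(41 + 40) - 19)*(-63) = (-103*81 - 19)*(-63) = (-8343 - 19)*(-63) = -8362*(-63) = 526806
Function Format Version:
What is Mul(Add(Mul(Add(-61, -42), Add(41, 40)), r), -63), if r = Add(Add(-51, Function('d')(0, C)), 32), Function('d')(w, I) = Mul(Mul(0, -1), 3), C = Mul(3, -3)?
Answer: 526806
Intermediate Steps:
C = -9
Function('d')(w, I) = 0 (Function('d')(w, I) = Mul(0, 3) = 0)
r = -19 (r = Add(Add(-51, 0), 32) = Add(-51, 32) = -19)
Mul(Add(Mul(Add(-61, -42), Add(41, 40)), r), -63) = Mul(Add(Mul(Add(-61, -42), Add(41, 40)), -19), -63) = Mul(Add(Mul(-103, 81), -19), -63) = Mul(Add(-8343, -19), -63) = Mul(-8362, -63) = 526806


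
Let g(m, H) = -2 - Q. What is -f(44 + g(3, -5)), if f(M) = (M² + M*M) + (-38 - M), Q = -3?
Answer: -3967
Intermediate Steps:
g(m, H) = 1 (g(m, H) = -2 - 1*(-3) = -2 + 3 = 1)
f(M) = -38 - M + 2*M² (f(M) = (M² + M²) + (-38 - M) = 2*M² + (-38 - M) = -38 - M + 2*M²)
-f(44 + g(3, -5)) = -(-38 - (44 + 1) + 2*(44 + 1)²) = -(-38 - 1*45 + 2*45²) = -(-38 - 45 + 2*2025) = -(-38 - 45 + 4050) = -1*3967 = -3967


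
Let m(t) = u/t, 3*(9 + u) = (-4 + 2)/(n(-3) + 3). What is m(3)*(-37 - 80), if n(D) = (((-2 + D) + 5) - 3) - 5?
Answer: 1729/5 ≈ 345.80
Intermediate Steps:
n(D) = -5 + D (n(D) = ((3 + D) - 3) - 5 = D - 5 = -5 + D)
u = -133/15 (u = -9 + ((-4 + 2)/((-5 - 3) + 3))/3 = -9 + (-2/(-8 + 3))/3 = -9 + (-2/(-5))/3 = -9 + (-2*(-1/5))/3 = -9 + (1/3)*(2/5) = -9 + 2/15 = -133/15 ≈ -8.8667)
m(t) = -133/(15*t)
m(3)*(-37 - 80) = (-133/15/3)*(-37 - 80) = -133/15*1/3*(-117) = -133/45*(-117) = 1729/5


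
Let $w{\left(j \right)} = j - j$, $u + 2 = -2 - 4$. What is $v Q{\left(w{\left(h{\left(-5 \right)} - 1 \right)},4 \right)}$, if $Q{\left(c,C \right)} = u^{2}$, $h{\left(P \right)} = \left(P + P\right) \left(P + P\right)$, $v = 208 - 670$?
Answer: $-29568$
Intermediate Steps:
$v = -462$ ($v = 208 - 670 = -462$)
$u = -8$ ($u = -2 - 6 = -8$)
$h{\left(P \right)} = 4 P^{2}$ ($h{\left(P \right)} = 2 P 2 P = 4 P^{2}$)
$w{\left(j \right)} = 0$
$Q{\left(c,C \right)} = 64$ ($Q{\left(c,C \right)} = \left(-8\right)^{2} = 64$)
$v Q{\left(w{\left(h{\left(-5 \right)} - 1 \right)},4 \right)} = \left(-462\right) 64 = -29568$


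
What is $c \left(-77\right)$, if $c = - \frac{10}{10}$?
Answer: $77$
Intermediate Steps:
$c = -1$ ($c = \left(-10\right) \frac{1}{10} = -1$)
$c \left(-77\right) = \left(-1\right) \left(-77\right) = 77$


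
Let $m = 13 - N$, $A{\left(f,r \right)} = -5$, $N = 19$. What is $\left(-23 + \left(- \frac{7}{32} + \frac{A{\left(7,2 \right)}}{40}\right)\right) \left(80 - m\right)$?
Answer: $- \frac{32121}{16} \approx -2007.6$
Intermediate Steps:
$m = -6$ ($m = 13 - 19 = -6$)
$\left(-23 + \left(- \frac{7}{32} + \frac{A{\left(7,2 \right)}}{40}\right)\right) \left(80 - m\right) = \left(-23 - \left(\frac{1}{8} + \frac{7}{32}\right)\right) \left(80 - -6\right) = \left(-23 - \frac{11}{32}\right) \left(80 + 6\right) = \left(-23 - \frac{11}{32}\right) 86 = \left(- \frac{747}{32}\right) 86 = - \frac{32121}{16}$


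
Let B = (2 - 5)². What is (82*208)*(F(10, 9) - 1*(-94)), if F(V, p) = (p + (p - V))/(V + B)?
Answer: 30598464/19 ≈ 1.6104e+6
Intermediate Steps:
B = 9 (B = (-3)² = 9)
F(V, p) = (-V + 2*p)/(9 + V) (F(V, p) = (p + (p - V))/(V + 9) = (-V + 2*p)/(9 + V))
(82*208)*(F(10, 9) - 1*(-94)) = (82*208)*((-1*10 + 2*9)/(9 + 10) - 1*(-94)) = 17056*((-10 + 18)/19 + 94) = 17056*((1/19)*8 + 94) = 17056*(8/19 + 94) = 17056*(1794/19) = 30598464/19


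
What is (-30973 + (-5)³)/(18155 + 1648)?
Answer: -10366/6601 ≈ -1.5704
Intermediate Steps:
(-30973 + (-5)³)/(18155 + 1648) = (-30973 - 125)/19803 = -31098*1/19803 = -10366/6601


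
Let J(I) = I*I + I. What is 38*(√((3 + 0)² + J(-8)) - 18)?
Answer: -684 + 38*√65 ≈ -377.63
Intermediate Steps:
J(I) = I + I² (J(I) = I² + I = I + I²)
38*(√((3 + 0)² + J(-8)) - 18) = 38*(√((3 + 0)² - 8*(1 - 8)) - 18) = 38*(√(3² - 8*(-7)) - 18) = 38*(√(9 + 56) - 18) = 38*(√65 - 18) = 38*(-18 + √65) = -684 + 38*√65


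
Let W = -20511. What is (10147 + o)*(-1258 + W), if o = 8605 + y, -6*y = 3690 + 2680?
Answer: -1155302599/3 ≈ -3.8510e+8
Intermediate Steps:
y = -3185/3 (y = -(3690 + 2680)/6 = -⅙*6370 = -3185/3 ≈ -1061.7)
o = 22630/3 (o = 8605 - 3185/3 = 22630/3 ≈ 7543.3)
(10147 + o)*(-1258 + W) = (10147 + 22630/3)*(-1258 - 20511) = (53071/3)*(-21769) = -1155302599/3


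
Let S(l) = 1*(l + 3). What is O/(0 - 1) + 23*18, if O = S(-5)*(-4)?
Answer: 406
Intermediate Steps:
S(l) = 3 + l (S(l) = 1*(3 + l) = 3 + l)
O = 8 (O = (3 - 5)*(-4) = -2*(-4) = 8)
O/(0 - 1) + 23*18 = 8/(0 - 1) + 23*18 = 8/(-1) + 414 = 8*(-1) + 414 = -8 + 414 = 406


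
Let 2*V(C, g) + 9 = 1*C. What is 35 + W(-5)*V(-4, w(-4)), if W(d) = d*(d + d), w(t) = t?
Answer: -290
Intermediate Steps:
V(C, g) = -9/2 + C/2 (V(C, g) = -9/2 + (1*C)/2 = -9/2 + C/2)
W(d) = 2*d² (W(d) = d*(2*d) = 2*d²)
35 + W(-5)*V(-4, w(-4)) = 35 + (2*(-5)²)*(-9/2 + (½)*(-4)) = 35 + (2*25)*(-9/2 - 2) = 35 + 50*(-13/2) = 35 - 325 = -290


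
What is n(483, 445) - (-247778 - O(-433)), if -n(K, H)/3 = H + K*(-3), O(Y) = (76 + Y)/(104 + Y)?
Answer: 11787181/47 ≈ 2.5079e+5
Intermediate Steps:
O(Y) = (76 + Y)/(104 + Y)
n(K, H) = -3*H + 9*K (n(K, H) = -3*(H + K*(-3)) = -3*(H - 3*K) = -3*H + 9*K)
n(483, 445) - (-247778 - O(-433)) = (-3*445 + 9*483) - (-247778 - (76 - 433)/(104 - 433)) = (-1335 + 4347) - (-247778 - (-357)/(-329)) = 3012 - (-247778 - (-1)*(-357)/329) = 3012 - (-247778 - 1*51/47) = 3012 - (-247778 - 51/47) = 3012 - 1*(-11645617/47) = 3012 + 11645617/47 = 11787181/47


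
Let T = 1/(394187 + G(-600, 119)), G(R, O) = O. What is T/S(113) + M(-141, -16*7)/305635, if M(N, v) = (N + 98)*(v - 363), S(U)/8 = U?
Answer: 12033958927/180073384688 ≈ 0.066828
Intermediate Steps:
T = 1/394306 (T = 1/(394187 + 119) = 1/394306 ≈ 2.5361e-6)
S(U) = 8*U
M(N, v) = (-363 + v)*(98 + N) (M(N, v) = (98 + N)*(-363 + v) = (-363 + v)*(98 + N))
T/S(113) + M(-141, -16*7)/305635 = 1/(394306*((8*113))) + (-35574 - 363*(-141) + 98*(-16*7) - (-2256)*7)/305635 = (1/394306)/904 + (-35574 + 51183 + 98*(-112) - 141*(-112))*(1/305635) = (1/394306)*(1/904) + (-35574 + 51183 - 10976 + 15792)*(1/305635) = 1/356452624 + 20425*(1/305635) = 1/356452624 + 4085/61127 = 12033958927/180073384688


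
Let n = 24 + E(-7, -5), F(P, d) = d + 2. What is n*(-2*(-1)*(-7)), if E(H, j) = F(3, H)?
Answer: -266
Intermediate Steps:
F(P, d) = 2 + d
E(H, j) = 2 + H
n = 19 (n = 24 + (2 - 7) = 24 - 5 = 19)
n*(-2*(-1)*(-7)) = 19*(-2*(-1)*(-7)) = 19*(2*(-7)) = 19*(-14) = -266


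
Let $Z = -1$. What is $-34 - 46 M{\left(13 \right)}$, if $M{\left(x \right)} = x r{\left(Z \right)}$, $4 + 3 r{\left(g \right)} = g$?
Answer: $\frac{2888}{3} \approx 962.67$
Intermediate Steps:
$r{\left(g \right)} = - \frac{4}{3} + \frac{g}{3}$
$M{\left(x \right)} = - \frac{5 x}{3}$ ($M{\left(x \right)} = x \left(- \frac{4}{3} + \frac{1}{3} \left(-1\right)\right) = x \left(- \frac{4}{3} - \frac{1}{3}\right) = x \left(- \frac{5}{3}\right) = - \frac{5 x}{3}$)
$-34 - 46 M{\left(13 \right)} = -34 - 46 \left(\left(- \frac{5}{3}\right) 13\right) = -34 - - \frac{2990}{3} = -34 + \frac{2990}{3} = \frac{2888}{3}$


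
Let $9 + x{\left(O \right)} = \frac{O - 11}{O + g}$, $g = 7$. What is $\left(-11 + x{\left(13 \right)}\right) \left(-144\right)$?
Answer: $\frac{14328}{5} \approx 2865.6$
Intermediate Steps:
$x{\left(O \right)} = -9 + \frac{-11 + O}{7 + O}$ ($x{\left(O \right)} = -9 + \frac{O - 11}{O + 7} = -9 + \frac{-11 + O}{7 + O}$)
$\left(-11 + x{\left(13 \right)}\right) \left(-144\right) = \left(-11 + \frac{2 \left(-37 - 52\right)}{7 + 13}\right) \left(-144\right) = \left(-11 + \frac{2 \left(-37 - 52\right)}{20}\right) \left(-144\right) = \left(-11 + 2 \cdot \frac{1}{20} \left(-89\right)\right) \left(-144\right) = \left(-11 - \frac{89}{10}\right) \left(-144\right) = \left(- \frac{199}{10}\right) \left(-144\right) = \frac{14328}{5}$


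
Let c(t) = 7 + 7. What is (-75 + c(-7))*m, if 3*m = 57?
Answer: -1159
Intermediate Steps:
m = 19 (m = (⅓)*57 = 19)
c(t) = 14
(-75 + c(-7))*m = (-75 + 14)*19 = -61*19 = -1159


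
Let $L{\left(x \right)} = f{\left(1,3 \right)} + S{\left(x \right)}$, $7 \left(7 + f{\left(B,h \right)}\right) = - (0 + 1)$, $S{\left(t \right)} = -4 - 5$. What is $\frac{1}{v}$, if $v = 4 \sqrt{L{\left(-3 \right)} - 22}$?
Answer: $- \frac{i \sqrt{1869}}{1068} \approx - 0.040479 i$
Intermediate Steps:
$S{\left(t \right)} = -9$ ($S{\left(t \right)} = -4 - 5 = -9$)
$f{\left(B,h \right)} = - \frac{50}{7}$ ($f{\left(B,h \right)} = -7 + \frac{\left(-1\right) \left(0 + 1\right)}{7} = -7 + \frac{\left(-1\right) 1}{7} = -7 + \frac{1}{7} \left(-1\right) = -7 - \frac{1}{7} = - \frac{50}{7}$)
$L{\left(x \right)} = - \frac{113}{7}$ ($L{\left(x \right)} = - \frac{50}{7} - 9 = - \frac{113}{7}$)
$v = \frac{4 i \sqrt{1869}}{7}$ ($v = 4 \sqrt{- \frac{113}{7} - 22} = 4 \sqrt{- \frac{267}{7}} = 4 \frac{i \sqrt{1869}}{7} = \frac{4 i \sqrt{1869}}{7} \approx 24.704 i$)
$\frac{1}{v} = \frac{1}{\frac{4}{7} i \sqrt{1869}} = - \frac{i \sqrt{1869}}{1068}$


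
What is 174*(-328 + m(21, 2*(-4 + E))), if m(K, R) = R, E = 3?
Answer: -57420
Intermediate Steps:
174*(-328 + m(21, 2*(-4 + E))) = 174*(-328 + 2*(-4 + 3)) = 174*(-328 + 2*(-1)) = 174*(-328 - 2) = 174*(-330) = -57420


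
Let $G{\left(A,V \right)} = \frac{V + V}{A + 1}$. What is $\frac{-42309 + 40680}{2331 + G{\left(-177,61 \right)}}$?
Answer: $- \frac{143352}{205067} \approx -0.69905$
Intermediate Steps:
$G{\left(A,V \right)} = \frac{2 V}{1 + A}$
$\frac{-42309 + 40680}{2331 + G{\left(-177,61 \right)}} = \frac{-42309 + 40680}{2331 + 2 \cdot 61 \frac{1}{1 - 177}} = - \frac{1629}{2331 + 2 \cdot 61 \frac{1}{-176}} = - \frac{1629}{2331 + 2 \cdot 61 \left(- \frac{1}{176}\right)} = - \frac{1629}{2331 - \frac{61}{88}} = - \frac{1629}{\frac{205067}{88}} = \left(-1629\right) \frac{88}{205067} = - \frac{143352}{205067}$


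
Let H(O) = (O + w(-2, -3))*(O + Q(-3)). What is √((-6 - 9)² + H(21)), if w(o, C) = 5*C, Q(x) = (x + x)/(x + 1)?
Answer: 3*√41 ≈ 19.209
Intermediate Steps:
Q(x) = 2*x/(1 + x) (Q(x) = (2*x)/(1 + x) = 2*x/(1 + x))
H(O) = (-15 + O)*(3 + O) (H(O) = (O + 5*(-3))*(O + 2*(-3)/(1 - 3)) = (O - 15)*(O + 2*(-3)/(-2)) = (-15 + O)*(O + 2*(-3)*(-½)) = (-15 + O)*(O + 3) = (-15 + O)*(3 + O))
√((-6 - 9)² + H(21)) = √((-6 - 9)² + (-45 + 21² - 12*21)) = √((-15)² + (-45 + 441 - 252)) = √(225 + 144) = √369 = 3*√41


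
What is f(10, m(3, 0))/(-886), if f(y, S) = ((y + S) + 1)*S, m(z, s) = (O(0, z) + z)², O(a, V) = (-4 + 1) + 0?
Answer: 0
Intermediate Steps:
O(a, V) = -3 (O(a, V) = -3 + 0 = -3)
m(z, s) = (-3 + z)²
f(y, S) = S*(1 + S + y) (f(y, S) = ((S + y) + 1)*S = (1 + S + y)*S = S*(1 + S + y))
f(10, m(3, 0))/(-886) = ((-3 + 3)²*(1 + (-3 + 3)² + 10))/(-886) = (0²*(1 + 0² + 10))*(-1/886) = (0*(1 + 0 + 10))*(-1/886) = (0*11)*(-1/886) = 0*(-1/886) = 0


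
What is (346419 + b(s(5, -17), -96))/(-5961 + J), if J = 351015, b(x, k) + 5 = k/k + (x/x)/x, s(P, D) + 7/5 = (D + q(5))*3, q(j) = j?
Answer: 10796600/10754183 ≈ 1.0039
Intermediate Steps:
s(P, D) = 68/5 + 3*D (s(P, D) = -7/5 + (D + 5)*3 = -7/5 + (5 + D)*3 = -7/5 + (15 + 3*D) = 68/5 + 3*D)
b(x, k) = -4 + 1/x (b(x, k) = -5 + (k/k + (x/x)/x) = -5 + (1 + 1/x) = -4 + 1/x)
(346419 + b(s(5, -17), -96))/(-5961 + J) = (346419 + (-4 + 1/(68/5 + 3*(-17))))/(-5961 + 351015) = (346419 + (-4 + 1/(68/5 - 51)))/345054 = (346419 + (-4 + 1/(-187/5)))*(1/345054) = (346419 + (-4 - 5/187))*(1/345054) = (346419 - 753/187)*(1/345054) = (64779600/187)*(1/345054) = 10796600/10754183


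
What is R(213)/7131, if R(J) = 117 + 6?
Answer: 41/2377 ≈ 0.017249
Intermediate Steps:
R(J) = 123
R(213)/7131 = 123/7131 = 123*(1/7131) = 41/2377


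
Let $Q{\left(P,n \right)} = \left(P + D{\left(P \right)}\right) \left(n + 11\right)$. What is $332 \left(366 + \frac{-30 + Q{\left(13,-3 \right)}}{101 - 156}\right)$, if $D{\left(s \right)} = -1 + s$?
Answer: $\frac{1325344}{11} \approx 1.2049 \cdot 10^{5}$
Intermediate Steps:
$Q{\left(P,n \right)} = \left(-1 + 2 P\right) \left(11 + n\right)$ ($Q{\left(P,n \right)} = \left(P + \left(-1 + P\right)\right) \left(n + 11\right) = \left(-1 + 2 P\right) \left(11 + n\right)$)
$332 \left(366 + \frac{-30 + Q{\left(13,-3 \right)}}{101 - 156}\right) = 332 \left(366 + \frac{-30 + \left(-11 - -3 + 22 \cdot 13 + 2 \cdot 13 \left(-3\right)\right)}{101 - 156}\right) = 332 \left(366 + \frac{-30 + \left(-11 + 3 + 286 - 78\right)}{-55}\right) = 332 \left(366 + \left(-30 + 200\right) \left(- \frac{1}{55}\right)\right) = 332 \left(366 + 170 \left(- \frac{1}{55}\right)\right) = 332 \left(366 - \frac{34}{11}\right) = 332 \cdot \frac{3992}{11} = \frac{1325344}{11}$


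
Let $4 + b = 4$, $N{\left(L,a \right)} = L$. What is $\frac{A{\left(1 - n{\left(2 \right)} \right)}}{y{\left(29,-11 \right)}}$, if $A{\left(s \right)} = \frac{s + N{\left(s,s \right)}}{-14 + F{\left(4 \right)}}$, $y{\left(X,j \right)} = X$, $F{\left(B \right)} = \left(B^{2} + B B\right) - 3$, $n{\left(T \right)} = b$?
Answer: $\frac{2}{435} \approx 0.0045977$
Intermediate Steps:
$b = 0$ ($b = -4 + 4 = 0$)
$n{\left(T \right)} = 0$
$F{\left(B \right)} = -3 + 2 B^{2}$ ($F{\left(B \right)} = \left(B^{2} + B^{2}\right) - 3 = 2 B^{2} - 3 = -3 + 2 B^{2}$)
$A{\left(s \right)} = \frac{2 s}{15}$ ($A{\left(s \right)} = \frac{s + s}{-14 - \left(3 - 2 \cdot 4^{2}\right)} = \frac{2 s}{-14 + \left(-3 + 2 \cdot 16\right)} = \frac{2 s}{-14 + \left(-3 + 32\right)} = \frac{2 s}{-14 + 29} = \frac{2 s}{15}$)
$\frac{A{\left(1 - n{\left(2 \right)} \right)}}{y{\left(29,-11 \right)}} = \frac{\frac{2}{15} \left(1 - 0\right)}{29} = \frac{2 \left(1 + 0\right)}{15} \cdot \frac{1}{29} = \frac{2}{15} \cdot 1 \cdot \frac{1}{29} = \frac{2}{15} \cdot \frac{1}{29} = \frac{2}{435}$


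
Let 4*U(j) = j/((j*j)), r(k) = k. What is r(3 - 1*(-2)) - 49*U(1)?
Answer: -29/4 ≈ -7.2500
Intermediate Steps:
U(j) = 1/(4*j) (U(j) = (j/((j*j)))/4 = (j/(j**2))/4 = (j/j**2)/4 = 1/(4*j))
r(3 - 1*(-2)) - 49*U(1) = (3 - 1*(-2)) - 49/(4*1) = (3 + 2) - 49/4 = 5 - 49*1/4 = 5 - 49/4 = -29/4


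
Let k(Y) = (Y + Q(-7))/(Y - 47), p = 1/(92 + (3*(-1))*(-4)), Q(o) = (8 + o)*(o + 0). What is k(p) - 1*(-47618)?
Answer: 232709893/4887 ≈ 47618.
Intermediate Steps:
Q(o) = o*(8 + o) (Q(o) = (8 + o)*o = o*(8 + o))
p = 1/104 (p = 1/(92 - 3*(-4)) = 1/(92 + 12) = 1/104 ≈ 0.0096154)
k(Y) = (-7 + Y)/(-47 + Y) (k(Y) = (Y - 7*(8 - 7))/(Y - 47) = (Y - 7*1)/(-47 + Y) = (Y - 7)/(-47 + Y) = (-7 + Y)/(-47 + Y))
k(p) - 1*(-47618) = (-7 + 1/104)/(-47 + 1/104) - 1*(-47618) = -727/104/(-4887/104) + 47618 = -104/4887*(-727/104) + 47618 = 727/4887 + 47618 = 232709893/4887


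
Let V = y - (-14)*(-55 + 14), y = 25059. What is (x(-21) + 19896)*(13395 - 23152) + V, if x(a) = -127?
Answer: -192861648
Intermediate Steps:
V = 24485 (V = 25059 - (-14)*(-55 + 14) = 25059 - (-14)*(-41) = 25059 - 1*574 = 25059 - 574 = 24485)
(x(-21) + 19896)*(13395 - 23152) + V = (-127 + 19896)*(13395 - 23152) + 24485 = 19769*(-9757) + 24485 = -192886133 + 24485 = -192861648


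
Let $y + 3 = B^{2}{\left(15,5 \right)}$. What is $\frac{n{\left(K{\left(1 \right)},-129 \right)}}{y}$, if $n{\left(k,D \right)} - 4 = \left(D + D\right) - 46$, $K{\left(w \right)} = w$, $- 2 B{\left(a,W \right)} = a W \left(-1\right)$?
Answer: $- \frac{400}{1871} \approx -0.21379$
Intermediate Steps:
$B{\left(a,W \right)} = \frac{W a}{2}$ ($B{\left(a,W \right)} = - \frac{a W \left(-1\right)}{2} = - \frac{W a \left(-1\right)}{2} = - \frac{\left(-1\right) W a}{2} = \frac{W a}{2}$)
$y = \frac{5613}{4}$ ($y = -3 + \left(\frac{1}{2} \cdot 5 \cdot 15\right)^{2} = -3 + \left(\frac{75}{2}\right)^{2} = -3 + \frac{5625}{4} = \frac{5613}{4} \approx 1403.3$)
$n{\left(k,D \right)} = -42 + 2 D$ ($n{\left(k,D \right)} = 4 + \left(\left(D + D\right) - 46\right) = 4 + \left(2 D - 46\right) = 4 + \left(-46 + 2 D\right) = -42 + 2 D$)
$\frac{n{\left(K{\left(1 \right)},-129 \right)}}{y} = \frac{-42 + 2 \left(-129\right)}{\frac{5613}{4}} = \left(-42 - 258\right) \frac{4}{5613} = \left(-300\right) \frac{4}{5613} = - \frac{400}{1871}$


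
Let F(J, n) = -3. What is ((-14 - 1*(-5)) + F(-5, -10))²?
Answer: 144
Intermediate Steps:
((-14 - 1*(-5)) + F(-5, -10))² = ((-14 - 1*(-5)) - 3)² = ((-14 + 5) - 3)² = (-9 - 3)² = (-12)² = 144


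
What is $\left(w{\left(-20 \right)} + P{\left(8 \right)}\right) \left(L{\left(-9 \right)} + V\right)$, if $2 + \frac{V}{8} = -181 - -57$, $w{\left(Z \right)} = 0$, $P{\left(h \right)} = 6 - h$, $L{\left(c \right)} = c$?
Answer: $2034$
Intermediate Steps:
$V = -1008$ ($V = -16 + 8 \left(-181 - -57\right) = -16 + 8 \left(-181 + 57\right) = -16 + 8 \left(-124\right) = -16 - 992 = -1008$)
$\left(w{\left(-20 \right)} + P{\left(8 \right)}\right) \left(L{\left(-9 \right)} + V\right) = \left(0 + \left(6 - 8\right)\right) \left(-9 - 1008\right) = \left(0 + \left(6 - 8\right)\right) \left(-1017\right) = \left(0 - 2\right) \left(-1017\right) = \left(-2\right) \left(-1017\right) = 2034$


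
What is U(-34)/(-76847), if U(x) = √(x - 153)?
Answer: -I*√187/76847 ≈ -0.00017795*I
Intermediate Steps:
U(x) = √(-153 + x)
U(-34)/(-76847) = √(-153 - 34)/(-76847) = √(-187)*(-1/76847) = (I*√187)*(-1/76847) = -I*√187/76847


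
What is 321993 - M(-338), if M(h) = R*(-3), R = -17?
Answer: 321942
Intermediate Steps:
M(h) = 51 (M(h) = -17*(-3) = 51)
321993 - M(-338) = 321993 - 1*51 = 321993 - 51 = 321942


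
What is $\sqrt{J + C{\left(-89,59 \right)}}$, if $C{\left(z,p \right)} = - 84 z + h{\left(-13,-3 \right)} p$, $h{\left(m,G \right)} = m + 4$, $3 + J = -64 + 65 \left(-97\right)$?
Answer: $\sqrt{573} \approx 23.937$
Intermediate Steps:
$J = -6372$ ($J = -3 + \left(-64 + 65 \left(-97\right)\right) = -3 - 6369 = -6372$)
$h{\left(m,G \right)} = 4 + m$
$C{\left(z,p \right)} = - 84 z - 9 p$ ($C{\left(z,p \right)} = - 84 z + \left(4 - 13\right) p = - 84 z - 9 p$)
$\sqrt{J + C{\left(-89,59 \right)}} = \sqrt{-6372 - -6945} = \sqrt{-6372 + \left(7476 - 531\right)} = \sqrt{-6372 + 6945} = \sqrt{573}$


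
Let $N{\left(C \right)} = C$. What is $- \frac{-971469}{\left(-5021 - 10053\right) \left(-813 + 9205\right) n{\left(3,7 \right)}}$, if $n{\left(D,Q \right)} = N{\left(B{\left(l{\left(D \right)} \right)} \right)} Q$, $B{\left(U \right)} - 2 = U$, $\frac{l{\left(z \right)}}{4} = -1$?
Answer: $\frac{971469}{1771014112} \approx 0.00054854$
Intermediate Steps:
$l{\left(z \right)} = -4$ ($l{\left(z \right)} = 4 \left(-1\right) = -4$)
$B{\left(U \right)} = 2 + U$
$n{\left(D,Q \right)} = - 2 Q$ ($n{\left(D,Q \right)} = \left(2 - 4\right) Q = - 2 Q$)
$- \frac{-971469}{\left(-5021 - 10053\right) \left(-813 + 9205\right) n{\left(3,7 \right)}} = - \frac{-971469}{\left(-5021 - 10053\right) \left(-813 + 9205\right) \left(\left(-2\right) 7\right)} = - \frac{-971469}{\left(-15074\right) 8392 \left(-14\right)} = - \frac{-971469}{\left(-126501008\right) \left(-14\right)} = - \frac{-971469}{1771014112} = \left(-1\right) \left(- \frac{971469}{1771014112}\right) = \frac{971469}{1771014112}$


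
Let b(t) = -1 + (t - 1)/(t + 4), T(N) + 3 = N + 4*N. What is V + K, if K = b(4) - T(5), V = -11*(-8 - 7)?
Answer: 1139/8 ≈ 142.38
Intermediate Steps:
T(N) = -3 + 5*N (T(N) = -3 + (N + 4*N) = -3 + 5*N)
V = 165 (V = -11*(-15) = 165)
b(t) = -1 + (-1 + t)/(4 + t)
K = -181/8 (K = -5/(4 + 4) - (-3 + 5*5) = -5/8 - (-3 + 25) = -5*1/8 - 1*22 = -5/8 - 22 = -181/8 ≈ -22.625)
V + K = 165 - 181/8 = 1139/8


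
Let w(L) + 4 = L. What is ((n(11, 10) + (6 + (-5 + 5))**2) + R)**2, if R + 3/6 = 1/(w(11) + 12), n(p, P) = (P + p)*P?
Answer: 87067561/1444 ≈ 60296.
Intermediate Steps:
w(L) = -4 + L
n(p, P) = P*(P + p)
R = -17/38 (R = -1/2 + 1/((-4 + 11) + 12) = -1/2 + 1/(7 + 12) = -1/2 + 1/19 = -17/38 ≈ -0.44737)
((n(11, 10) + (6 + (-5 + 5))**2) + R)**2 = ((10*(10 + 11) + (6 + (-5 + 5))**2) - 17/38)**2 = ((10*21 + (6 + 0)**2) - 17/38)**2 = ((210 + 6**2) - 17/38)**2 = ((210 + 36) - 17/38)**2 = (246 - 17/38)**2 = (9331/38)**2 = 87067561/1444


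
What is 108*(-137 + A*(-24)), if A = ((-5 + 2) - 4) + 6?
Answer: -12204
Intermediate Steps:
A = -1 (A = (-3 - 4) + 6 = -7 + 6 = -1)
108*(-137 + A*(-24)) = 108*(-137 - 1*(-24)) = 108*(-137 + 24) = 108*(-113) = -12204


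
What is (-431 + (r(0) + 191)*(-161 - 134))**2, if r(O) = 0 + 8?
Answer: 3497066496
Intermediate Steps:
r(O) = 8
(-431 + (r(0) + 191)*(-161 - 134))**2 = (-431 + (8 + 191)*(-161 - 134))**2 = (-431 + 199*(-295))**2 = (-431 - 58705)**2 = (-59136)**2 = 3497066496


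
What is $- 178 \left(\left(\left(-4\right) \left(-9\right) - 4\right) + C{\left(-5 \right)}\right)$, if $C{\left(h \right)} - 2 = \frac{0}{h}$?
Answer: $-6052$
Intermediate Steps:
$C{\left(h \right)} = 2$ ($C{\left(h \right)} = 2 + \frac{0}{h} = 2 + 0 = 2$)
$- 178 \left(\left(\left(-4\right) \left(-9\right) - 4\right) + C{\left(-5 \right)}\right) = - 178 \left(\left(\left(-4\right) \left(-9\right) - 4\right) + 2\right) = - 178 \left(\left(36 - 4\right) + 2\right) = - 178 \left(32 + 2\right) = \left(-178\right) 34 = -6052$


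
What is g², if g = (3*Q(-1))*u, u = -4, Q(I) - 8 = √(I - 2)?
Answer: 8784 + 2304*I*√3 ≈ 8784.0 + 3990.6*I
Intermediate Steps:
Q(I) = 8 + √(-2 + I) (Q(I) = 8 + √(I - 2) = 8 + √(-2 + I))
g = -96 - 12*I*√3 (g = (3*(8 + √(-2 - 1)))*(-4) = (3*(8 + √(-3)))*(-4) = (3*(8 + I*√3))*(-4) = (24 + 3*I*√3)*(-4) = -96 - 12*I*√3 ≈ -96.0 - 20.785*I)
g² = (-96 - 12*I*√3)²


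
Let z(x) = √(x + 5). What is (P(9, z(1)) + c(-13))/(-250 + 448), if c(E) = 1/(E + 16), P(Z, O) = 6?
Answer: 19/594 ≈ 0.031987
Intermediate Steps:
z(x) = √(5 + x)
c(E) = 1/(16 + E)
(P(9, z(1)) + c(-13))/(-250 + 448) = (6 + 1/(16 - 13))/(-250 + 448) = (6 + 1/3)/198 = (6 + ⅓)/198 = (1/198)*(19/3) = 19/594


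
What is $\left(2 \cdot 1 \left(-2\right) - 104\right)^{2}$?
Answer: $11664$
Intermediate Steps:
$\left(2 \cdot 1 \left(-2\right) - 104\right)^{2} = \left(2 \left(-2\right) - 104\right)^{2} = \left(-4 - 104\right)^{2} = \left(-108\right)^{2} = 11664$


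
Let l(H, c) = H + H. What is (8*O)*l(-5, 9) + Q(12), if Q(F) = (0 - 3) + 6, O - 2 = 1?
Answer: -237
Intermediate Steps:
O = 3 (O = 2 + 1 = 3)
l(H, c) = 2*H
Q(F) = 3 (Q(F) = -3 + 6 = 3)
(8*O)*l(-5, 9) + Q(12) = (8*3)*(2*(-5)) + 3 = 24*(-10) + 3 = -240 + 3 = -237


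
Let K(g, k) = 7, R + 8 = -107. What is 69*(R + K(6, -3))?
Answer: -7452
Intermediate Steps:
R = -115 (R = -8 - 107 = -115)
69*(R + K(6, -3)) = 69*(-115 + 7) = 69*(-108) = -7452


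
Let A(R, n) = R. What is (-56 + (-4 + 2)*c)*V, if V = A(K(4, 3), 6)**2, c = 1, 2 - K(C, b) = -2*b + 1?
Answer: -2842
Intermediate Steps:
K(C, b) = 1 + 2*b (K(C, b) = 2 - (-2*b + 1) = 2 - (1 - 2*b) = 2 + (-1 + 2*b) = 1 + 2*b)
V = 49 (V = (1 + 2*3)**2 = (1 + 6)**2 = 7**2 = 49)
(-56 + (-4 + 2)*c)*V = (-56 + (-4 + 2)*1)*49 = (-56 - 2*1)*49 = (-56 - 2)*49 = -58*49 = -2842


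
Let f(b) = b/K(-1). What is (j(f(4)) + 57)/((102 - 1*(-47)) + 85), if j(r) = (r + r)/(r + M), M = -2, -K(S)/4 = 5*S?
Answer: 511/2106 ≈ 0.24264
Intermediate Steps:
K(S) = -20*S
f(b) = b/20 (f(b) = b/((-20*(-1))) = b/20)
j(r) = 2*r/(-2 + r) (j(r) = (r + r)/(r - 2) = (2*r)/(-2 + r) = 2*r/(-2 + r))
(j(f(4)) + 57)/((102 - 1*(-47)) + 85) = (2*((1/20)*4)/(-2 + (1/20)*4) + 57)/((102 - 1*(-47)) + 85) = (2*(⅕)/(-2 + ⅕) + 57)/((102 + 47) + 85) = (2*(⅕)/(-9/5) + 57)/(149 + 85) = (2*(⅕)*(-5/9) + 57)/234 = (-2/9 + 57)*(1/234) = (511/9)*(1/234) = 511/2106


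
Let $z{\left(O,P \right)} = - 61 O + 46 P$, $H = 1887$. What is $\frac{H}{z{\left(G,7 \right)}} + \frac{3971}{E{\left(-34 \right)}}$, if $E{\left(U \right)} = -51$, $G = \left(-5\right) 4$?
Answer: $- \frac{2009015}{26214} \approx -76.639$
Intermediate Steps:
$G = -20$
$\frac{H}{z{\left(G,7 \right)}} + \frac{3971}{E{\left(-34 \right)}} = \frac{1887}{\left(-61\right) \left(-20\right) + 46 \cdot 7} + \frac{3971}{-51} = \frac{1887}{1220 + 322} + 3971 \left(- \frac{1}{51}\right) = \frac{1887}{1542} - \frac{3971}{51} = 1887 \cdot \frac{1}{1542} - \frac{3971}{51} = \frac{629}{514} - \frac{3971}{51} = - \frac{2009015}{26214}$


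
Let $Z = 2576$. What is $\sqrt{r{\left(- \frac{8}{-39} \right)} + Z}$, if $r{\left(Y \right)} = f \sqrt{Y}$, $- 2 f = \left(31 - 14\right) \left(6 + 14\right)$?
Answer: $\frac{2 \sqrt{979524 - 3315 \sqrt{78}}}{39} \approx 49.99$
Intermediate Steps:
$f = -170$ ($f = - \frac{\left(31 - 14\right) \left(6 + 14\right)}{2} = - \frac{17 \cdot 20}{2} = \left(- \frac{1}{2}\right) 340 = -170$)
$r{\left(Y \right)} = - 170 \sqrt{Y}$
$\sqrt{r{\left(- \frac{8}{-39} \right)} + Z} = \sqrt{- 170 \sqrt{- \frac{8}{-39}} + 2576} = \sqrt{- 170 \sqrt{\left(-8\right) \left(- \frac{1}{39}\right)} + 2576} = \sqrt{- 170 \sqrt{\frac{8}{39}} + 2576} = \sqrt{- 170 \frac{2 \sqrt{78}}{39} + 2576} = \sqrt{- \frac{340 \sqrt{78}}{39} + 2576} = \sqrt{2576 - \frac{340 \sqrt{78}}{39}}$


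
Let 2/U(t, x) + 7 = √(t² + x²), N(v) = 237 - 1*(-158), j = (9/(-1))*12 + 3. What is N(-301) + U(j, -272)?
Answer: 16779607/42480 + √85009/42480 ≈ 395.01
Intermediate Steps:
j = -105 (j = (9*(-1))*12 + 3 = -9*12 + 3 = -108 + 3 = -105)
N(v) = 395 (N(v) = 237 + 158 = 395)
U(t, x) = 2/(-7 + √(t² + x²))
N(-301) + U(j, -272) = 395 + 2/(-7 + √((-105)² + (-272)²)) = 395 + 2/(-7 + √(11025 + 73984)) = 395 + 2/(-7 + √85009)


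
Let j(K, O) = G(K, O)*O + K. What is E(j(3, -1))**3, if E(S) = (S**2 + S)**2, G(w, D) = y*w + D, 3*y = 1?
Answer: 2985984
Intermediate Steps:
y = 1/3 (y = (1/3)*1 = 1/3 ≈ 0.33333)
G(w, D) = D + w/3 (G(w, D) = w/3 + D = D + w/3)
j(K, O) = K + O*(O + K/3) (j(K, O) = (O + K/3)*O + K = O*(O + K/3) + K = K + O*(O + K/3))
E(S) = (S + S**2)**2
E(j(3, -1))**3 = ((3 + (-1)**2 + (1/3)*3*(-1))**2*(1 + (3 + (-1)**2 + (1/3)*3*(-1)))**2)**3 = ((3 + 1 - 1)**2*(1 + (3 + 1 - 1))**2)**3 = (3**2*(1 + 3)**2)**3 = (9*4**2)**3 = (9*16)**3 = 144**3 = 2985984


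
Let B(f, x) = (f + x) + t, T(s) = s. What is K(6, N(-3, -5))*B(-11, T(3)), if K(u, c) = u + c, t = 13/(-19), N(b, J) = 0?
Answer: -990/19 ≈ -52.105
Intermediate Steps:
t = -13/19 (t = 13*(-1/19) = -13/19 ≈ -0.68421)
B(f, x) = -13/19 + f + x (B(f, x) = (f + x) - 13/19 = -13/19 + f + x)
K(u, c) = c + u
K(6, N(-3, -5))*B(-11, T(3)) = (0 + 6)*(-13/19 - 11 + 3) = 6*(-165/19) = -990/19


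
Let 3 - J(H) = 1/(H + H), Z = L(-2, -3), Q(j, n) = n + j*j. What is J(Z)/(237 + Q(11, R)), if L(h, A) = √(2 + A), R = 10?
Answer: 3/368 + I/736 ≈ 0.0081522 + 0.0013587*I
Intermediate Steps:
Q(j, n) = n + j²
Z = I (Z = √(2 - 3) = √(-1) = I ≈ 1.0*I)
J(H) = 3 - 1/(2*H) (J(H) = 3 - 1/(H + H) = 3 - 1/(2*H))
J(Z)/(237 + Q(11, R)) = (3 - (-I)/2)/(237 + (10 + 11²)) = (3 - (-1)*I/2)/(237 + (10 + 121)) = (3 + I/2)/(237 + 131) = (3 + I/2)/368 = 3/368 + I/736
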